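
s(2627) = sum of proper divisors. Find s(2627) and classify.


Proper divisors: 1, 37, 71
Sum = 1 + 37 + 71 = 109
109 < 2627 → deficient

s(2627) = 109 (deficient)


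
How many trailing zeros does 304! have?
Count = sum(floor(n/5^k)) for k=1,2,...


floor(304/5) = 60
floor(304/25) = 12
floor(304/125) = 2
Total = 74

74 trailing zeros


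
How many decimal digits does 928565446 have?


928565446 has 9 digits in base 10
floor(log10(928565446)) + 1 = floor(8.9678) + 1 = 9

9 digits (base 10)


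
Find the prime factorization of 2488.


2488 / 2 = 1244
1244 / 2 = 622
622 / 2 = 311
311 / 311 = 1
2488 = 2^3 × 311


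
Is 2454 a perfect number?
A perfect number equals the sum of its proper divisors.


Proper divisors of 2454: 1, 2, 3, 6, 409, 818, 1227
Sum = 1 + 2 + 3 + 6 + 409 + 818 + 1227 = 2466

No, 2454 is not perfect (2466 ≠ 2454)


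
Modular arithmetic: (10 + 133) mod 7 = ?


10 + 133 = 143
143 mod 7 = 3


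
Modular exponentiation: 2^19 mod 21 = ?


2^1 mod 21 = 2
2^2 mod 21 = 4
2^3 mod 21 = 8
2^4 mod 21 = 16
2^5 mod 21 = 11
2^6 mod 21 = 1
2^7 mod 21 = 2
2^8 mod 21 = 4
2^9 mod 21 = 8
2^10 mod 21 = 16
2^11 mod 21 = 11
2^12 mod 21 = 1
2^13 mod 21 = 2
2^14 mod 21 = 4
2^15 mod 21 = 8
2^16 mod 21 = 16
2^17 mod 21 = 11
2^18 mod 21 = 1
2^19 mod 21 = 2


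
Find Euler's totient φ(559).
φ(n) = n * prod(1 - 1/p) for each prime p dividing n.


559 = 13 × 43
Prime factors: 13, 43
φ(559) = 559 × (1-1/13) × (1-1/43)
= 559 × 12/13 × 42/43 = 504

φ(559) = 504


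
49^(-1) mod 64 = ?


Use the extended Euclidean algorithm on (64, 49); each row r = 64*s + 49*t:
r=64, s=1, t=0
r=49, s=0, t=1
q=1: r=15, s=1, t=-1   [64*(1) + 49*(-1) = 15]
q=3: r=4, s=-3, t=4   [64*(-3) + 49*(4) = 4]
q=3: r=3, s=10, t=-13   [64*(10) + 49*(-13) = 3]
q=1: r=1, s=-13, t=17   [64*(-13) + 49*(17) = 1]
q=3: r=0, s=49, t=-64   [64*(49) + 49*(-64) = 0]
GCD = 1 with t = 17, so 49*(17) ≡ 1 (mod 64)
Inverse = 17 mod 64 = 17
Check: 49 * 17 = 833 ≡ 1 (mod 64)

49^(-1) ≡ 17 (mod 64)


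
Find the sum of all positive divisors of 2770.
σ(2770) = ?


Divisors of 2770: 1, 2, 5, 10, 277, 554, 1385, 2770
Sum = 1 + 2 + 5 + 10 + 277 + 554 + 1385 + 2770 = 5004

σ(2770) = 5004


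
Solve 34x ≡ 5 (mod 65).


GCD(34, 65) = 1, unique solution
a^(-1) mod 65 = 44
x = 44 * 5 mod 65 = 25

x ≡ 25 (mod 65)


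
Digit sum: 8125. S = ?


8 + 1 + 2 + 5 = 16


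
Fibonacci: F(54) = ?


Sequence: 1, 1, 2, 3, 5, 8, 13, 21, 34, 55, 89, 144, 233, 377, 610, 987, 1597, 2584, 4181, 6765, 10946, 17711, 28657, 46368, 75025, 121393, 196418, 317811, 514229, 832040, 1346269, 2178309, 3524578, 5702887, 9227465, 14930352, 24157817, 39088169, 63245986, 102334155, 165580141, 267914296, 433494437, 701408733, 1134903170, 1836311903, 2971215073, 4807526976, 7778742049, 12586269025, 20365011074, 32951280099, 53316291173, 86267571272
F(54) = 86267571272


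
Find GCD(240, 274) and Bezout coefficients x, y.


Tabular extended Euclidean (each row: r = 240*s + 274*t):
r=240, s=1, t=0
r=274, s=0, t=1
q=0: r=240, s=1, t=0   [240*(1) + 274*(0) = 240]
q=1: r=34, s=-1, t=1   [240*(-1) + 274*(1) = 34]
q=7: r=2, s=8, t=-7   [240*(8) + 274*(-7) = 2]
q=17: r=0, s=-137, t=120   [240*(-137) + 274*(120) = 0]
GCD = 2; from the row with r=2: x=8, y=-7
Check: 240*(8) + 274*(-7) = 1920 - 1918 = 2

GCD = 2, x = 8, y = -7


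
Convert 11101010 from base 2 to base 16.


11101010 (base 2) = 234 (decimal)
234 (decimal) = EA (base 16)


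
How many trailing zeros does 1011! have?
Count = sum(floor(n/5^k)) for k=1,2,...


floor(1011/5) = 202
floor(1011/25) = 40
floor(1011/125) = 8
floor(1011/625) = 1
Total = 251

251 trailing zeros


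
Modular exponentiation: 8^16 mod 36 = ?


8^1 mod 36 = 8
8^2 mod 36 = 28
8^3 mod 36 = 8
8^4 mod 36 = 28
8^5 mod 36 = 8
8^6 mod 36 = 28
8^7 mod 36 = 8
8^8 mod 36 = 28
8^9 mod 36 = 8
8^10 mod 36 = 28
8^11 mod 36 = 8
8^12 mod 36 = 28
8^13 mod 36 = 8
8^14 mod 36 = 28
8^15 mod 36 = 8
8^16 mod 36 = 28


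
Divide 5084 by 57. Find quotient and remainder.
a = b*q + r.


5084 = 57 * 89 + 11
Check: 5073 + 11 = 5084

q = 89, r = 11


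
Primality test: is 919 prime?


Check divisors up to sqrt(919) = 30.3150
No divisors found.
919 is prime.

Yes, 919 is prime


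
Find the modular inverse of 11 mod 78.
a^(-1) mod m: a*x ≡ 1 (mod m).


Use the extended Euclidean algorithm on (78, 11); each row r = 78*s + 11*t:
r=78, s=1, t=0
r=11, s=0, t=1
q=7: r=1, s=1, t=-7   [78*(1) + 11*(-7) = 1]
q=11: r=0, s=-11, t=78   [78*(-11) + 11*(78) = 0]
GCD = 1 with t = -7, so 11*(-7) ≡ 1 (mod 78)
Inverse = -7 mod 78 = 71
Check: 11 * 71 = 781 ≡ 1 (mod 78)

11^(-1) ≡ 71 (mod 78)


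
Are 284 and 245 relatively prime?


Euclidean algorithm:
284 = 1 * 245 + 39
245 = 6 * 39 + 11
39 = 3 * 11 + 6
11 = 1 * 6 + 5
6 = 1 * 5 + 1
5 = 5 * 1 + 0
GCD(284, 245) = 1

Yes, coprime (GCD = 1)


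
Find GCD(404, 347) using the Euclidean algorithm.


404 = 1 * 347 + 57
347 = 6 * 57 + 5
57 = 11 * 5 + 2
5 = 2 * 2 + 1
2 = 2 * 1 + 0
GCD = 1


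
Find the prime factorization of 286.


286 / 2 = 143
143 / 11 = 13
13 / 13 = 1
286 = 2 × 11 × 13


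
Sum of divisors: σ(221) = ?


Divisors of 221: 1, 13, 17, 221
Sum = 1 + 13 + 17 + 221 = 252

σ(221) = 252


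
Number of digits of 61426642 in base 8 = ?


61426642 in base 8 = 352245722
Number of digits = 9

9 digits (base 8)


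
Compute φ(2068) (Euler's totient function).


2068 = 2^2 × 11 × 47
Prime factors: 2, 11, 47
φ(2068) = 2068 × (1-1/2) × (1-1/11) × (1-1/47)
= 2068 × 1/2 × 10/11 × 46/47 = 920

φ(2068) = 920


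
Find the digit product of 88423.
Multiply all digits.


8 × 8 × 4 × 2 × 3 = 1536


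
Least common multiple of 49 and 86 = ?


GCD(49, 86) = 1
LCM = 49*86/1 = 4214/1 = 4214

LCM = 4214


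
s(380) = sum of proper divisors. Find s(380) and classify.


Proper divisors: 1, 2, 4, 5, 10, 19, 20, 38, 76, 95, 190
Sum = 1 + 2 + 4 + 5 + 10 + 19 + 20 + 38 + 76 + 95 + 190 = 460
460 > 380 → abundant

s(380) = 460 (abundant)


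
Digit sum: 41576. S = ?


4 + 1 + 5 + 7 + 6 = 23


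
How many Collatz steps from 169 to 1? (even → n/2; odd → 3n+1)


169 → 508 → 254 → 127 → 382 → 191 → 574 → 287 → 862 → 431 → 1294 → 647 → 1942 → 971 → 2914 → 1457 → 4372 → 2186 → 1093 → 3280 → 1640 → 820 → 410 → 205 → 616 → 308 → 154 → 77 → 232 → 116 → 58 → 29 → 88 → 44 → 22 → 11 → 34 → 17 → 52 → 26 → 13 → 40 → 20 → 10 → 5 → 16 → 8 → 4 → 2 → 1
Total steps = 49

49 steps


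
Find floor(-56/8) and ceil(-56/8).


-56/8 = -7.0000
floor = -7
ceil = -7

floor = -7, ceil = -7


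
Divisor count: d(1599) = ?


1599 = 3^1 × 13^1 × 41^1
d(1599) = (1+1) × (1+1) × (1+1) = 8

8 divisors


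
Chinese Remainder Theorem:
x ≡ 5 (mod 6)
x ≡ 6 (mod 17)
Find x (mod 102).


M = 6*17 = 102
M1 = M/6 = 17, M2 = M/17 = 6
M1^(-1) mod 6 = 5, M2^(-1) mod 17 = 3
x = 5*17*5 + 6*6*3 = 533
533 mod 102 = 23
Check: 23 mod 6 = 5 ✓, 23 mod 17 = 6 ✓

x ≡ 23 (mod 102)


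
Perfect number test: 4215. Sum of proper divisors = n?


Proper divisors of 4215: 1, 3, 5, 15, 281, 843, 1405
Sum = 1 + 3 + 5 + 15 + 281 + 843 + 1405 = 2553

No, 4215 is not perfect (2553 ≠ 4215)


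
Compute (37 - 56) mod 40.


37 - 56 = -19
-19 mod 40 = 21


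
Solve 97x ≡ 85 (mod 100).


GCD(97, 100) = 1, unique solution
a^(-1) mod 100 = 33
x = 33 * 85 mod 100 = 5

x ≡ 5 (mod 100)


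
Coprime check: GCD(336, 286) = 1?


Euclidean algorithm:
336 = 1 * 286 + 50
286 = 5 * 50 + 36
50 = 1 * 36 + 14
36 = 2 * 14 + 8
14 = 1 * 8 + 6
8 = 1 * 6 + 2
6 = 3 * 2 + 0
GCD(336, 286) = 2

No, not coprime (GCD = 2)


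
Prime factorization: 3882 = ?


3882 / 2 = 1941
1941 / 3 = 647
647 / 647 = 1
3882 = 2 × 3 × 647


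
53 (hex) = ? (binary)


53 (base 16) = 83 (decimal)
83 (decimal) = 1010011 (base 2)


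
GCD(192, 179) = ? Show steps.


192 = 1 * 179 + 13
179 = 13 * 13 + 10
13 = 1 * 10 + 3
10 = 3 * 3 + 1
3 = 3 * 1 + 0
GCD = 1


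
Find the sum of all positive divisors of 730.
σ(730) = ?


Divisors of 730: 1, 2, 5, 10, 73, 146, 365, 730
Sum = 1 + 2 + 5 + 10 + 73 + 146 + 365 + 730 = 1332

σ(730) = 1332


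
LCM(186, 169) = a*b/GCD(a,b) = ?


GCD(186, 169) = 1
LCM = 186*169/1 = 31434/1 = 31434

LCM = 31434


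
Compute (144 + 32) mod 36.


144 + 32 = 176
176 mod 36 = 32


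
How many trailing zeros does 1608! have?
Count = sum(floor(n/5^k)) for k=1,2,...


floor(1608/5) = 321
floor(1608/25) = 64
floor(1608/125) = 12
floor(1608/625) = 2
Total = 399

399 trailing zeros


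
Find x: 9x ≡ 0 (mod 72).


GCD(9, 72) = 9 divides 0
Divide: 1x ≡ 0 (mod 8)
x ≡ 0 (mod 8)


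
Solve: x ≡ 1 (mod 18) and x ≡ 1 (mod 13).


M = 18*13 = 234
M1 = M/18 = 13, M2 = M/13 = 18
M1^(-1) mod 18 = 7, M2^(-1) mod 13 = 8
x = 1*13*7 + 1*18*8 = 235
235 mod 234 = 1
Check: 1 mod 18 = 1 ✓, 1 mod 13 = 1 ✓

x ≡ 1 (mod 234)


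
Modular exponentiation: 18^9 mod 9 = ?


18^1 mod 9 = 0
18^2 mod 9 = 0
18^3 mod 9 = 0
18^4 mod 9 = 0
18^5 mod 9 = 0
18^6 mod 9 = 0
18^7 mod 9 = 0
18^8 mod 9 = 0
18^9 mod 9 = 0


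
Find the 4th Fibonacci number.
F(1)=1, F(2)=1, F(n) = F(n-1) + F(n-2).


Sequence: 1, 1, 2, 3
F(4) = 3


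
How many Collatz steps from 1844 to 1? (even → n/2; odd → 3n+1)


1844 → 922 → 461 → 1384 → 692 → 346 → 173 → 520 → 260 → 130 → 65 → 196 → 98 → 49 → 148 → 74 → 37 → 112 → 56 → 28 → 14 → 7 → 22 → 11 → 34 → 17 → 52 → 26 → 13 → 40 → 20 → 10 → 5 → 16 → 8 → 4 → 2 → 1
Total steps = 37

37 steps


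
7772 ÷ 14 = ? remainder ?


7772 = 14 * 555 + 2
Check: 7770 + 2 = 7772

q = 555, r = 2


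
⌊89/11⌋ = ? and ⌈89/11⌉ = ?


89/11 = 8.0909
floor = 8
ceil = 9

floor = 8, ceil = 9


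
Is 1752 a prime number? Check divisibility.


1752 / 2 = 876 (exact division)
1752 is NOT prime.

No, 1752 is not prime


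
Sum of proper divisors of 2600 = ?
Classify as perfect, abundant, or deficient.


Proper divisors: 1, 2, 4, 5, 8, 10, 13, 20, 25, 26, 40, 50, 52, 65, 100, 104, 130, 200, 260, 325, 520, 650, 1300
Sum = 1 + 2 + 4 + 5 + 8 + 10 + 13 + 20 + 25 + 26 + 40 + 50 + 52 + 65 + 100 + 104 + 130 + 200 + 260 + 325 + 520 + 650 + 1300 = 3910
3910 > 2600 → abundant

s(2600) = 3910 (abundant)


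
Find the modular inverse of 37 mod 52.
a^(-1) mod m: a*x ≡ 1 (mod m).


Use the extended Euclidean algorithm on (52, 37); each row r = 52*s + 37*t:
r=52, s=1, t=0
r=37, s=0, t=1
q=1: r=15, s=1, t=-1   [52*(1) + 37*(-1) = 15]
q=2: r=7, s=-2, t=3   [52*(-2) + 37*(3) = 7]
q=2: r=1, s=5, t=-7   [52*(5) + 37*(-7) = 1]
q=7: r=0, s=-37, t=52   [52*(-37) + 37*(52) = 0]
GCD = 1 with t = -7, so 37*(-7) ≡ 1 (mod 52)
Inverse = -7 mod 52 = 45
Check: 37 * 45 = 1665 ≡ 1 (mod 52)

37^(-1) ≡ 45 (mod 52)


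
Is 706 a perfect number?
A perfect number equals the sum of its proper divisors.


Proper divisors of 706: 1, 2, 353
Sum = 1 + 2 + 353 = 356

No, 706 is not perfect (356 ≠ 706)


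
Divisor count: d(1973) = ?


1973 = 1973^1
d(1973) = (1+1) = 2

2 divisors


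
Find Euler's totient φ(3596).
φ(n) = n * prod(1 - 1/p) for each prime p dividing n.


3596 = 2^2 × 29 × 31
Prime factors: 2, 29, 31
φ(3596) = 3596 × (1-1/2) × (1-1/29) × (1-1/31)
= 3596 × 1/2 × 28/29 × 30/31 = 1680

φ(3596) = 1680


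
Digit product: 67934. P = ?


6 × 7 × 9 × 3 × 4 = 4536


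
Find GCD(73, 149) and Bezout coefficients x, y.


Tabular extended Euclidean (each row: r = 73*s + 149*t):
r=73, s=1, t=0
r=149, s=0, t=1
q=0: r=73, s=1, t=0   [73*(1) + 149*(0) = 73]
q=2: r=3, s=-2, t=1   [73*(-2) + 149*(1) = 3]
q=24: r=1, s=49, t=-24   [73*(49) + 149*(-24) = 1]
q=3: r=0, s=-149, t=73   [73*(-149) + 149*(73) = 0]
GCD = 1; from the row with r=1: x=49, y=-24
Check: 73*(49) + 149*(-24) = 3577 - 3576 = 1

GCD = 1, x = 49, y = -24


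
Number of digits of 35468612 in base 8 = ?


35468612 in base 8 = 207232504
Number of digits = 9

9 digits (base 8)


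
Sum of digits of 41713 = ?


4 + 1 + 7 + 1 + 3 = 16


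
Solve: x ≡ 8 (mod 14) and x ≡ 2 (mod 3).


M = 14*3 = 42
M1 = M/14 = 3, M2 = M/3 = 14
M1^(-1) mod 14 = 5, M2^(-1) mod 3 = 2
x = 8*3*5 + 2*14*2 = 176
176 mod 42 = 8
Check: 8 mod 14 = 8 ✓, 8 mod 3 = 2 ✓

x ≡ 8 (mod 42)


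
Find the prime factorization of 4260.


4260 / 2 = 2130
2130 / 2 = 1065
1065 / 3 = 355
355 / 5 = 71
71 / 71 = 1
4260 = 2^2 × 3 × 5 × 71


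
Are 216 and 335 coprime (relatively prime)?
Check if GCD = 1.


Euclidean algorithm:
335 = 1 * 216 + 119
216 = 1 * 119 + 97
119 = 1 * 97 + 22
97 = 4 * 22 + 9
22 = 2 * 9 + 4
9 = 2 * 4 + 1
4 = 4 * 1 + 0
GCD(216, 335) = 1

Yes, coprime (GCD = 1)


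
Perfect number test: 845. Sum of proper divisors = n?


Proper divisors of 845: 1, 5, 13, 65, 169
Sum = 1 + 5 + 13 + 65 + 169 = 253

No, 845 is not perfect (253 ≠ 845)


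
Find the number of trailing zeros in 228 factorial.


floor(228/5) = 45
floor(228/25) = 9
floor(228/125) = 1
Total = 55

55 trailing zeros


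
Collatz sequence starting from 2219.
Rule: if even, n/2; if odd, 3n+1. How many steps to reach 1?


2219 → 6658 → 3329 → 9988 → 4994 → 2497 → 7492 → 3746 → 1873 → 5620 → 2810 → 1405 → 4216 → 2108 → 1054 → 527 → 1582 → 791 → 2374 → 1187 → 3562 → 1781 → 5344 → 2672 → 1336 → 668 → 334 → 167 → 502 → 251 → 754 → 377 → 1132 → 566 → 283 → 850 → 425 → 1276 → 638 → 319 → 958 → 479 → 1438 → 719 → 2158 → 1079 → 3238 → 1619 → 4858 → 2429 → 7288 → 3644 → 1822 → 911 → 2734 → 1367 → 4102 → 2051 → 6154 → 3077 → 9232 → 4616 → 2308 → 1154 → 577 → 1732 → 866 → 433 → 1300 → 650 → 325 → 976 → 488 → 244 → 122 → 61 → 184 → 92 → 46 → 23 → 70 → 35 → 106 → 53 → 160 → 80 → 40 → 20 → 10 → 5 → 16 → 8 → 4 → 2 → 1
Total steps = 94

94 steps


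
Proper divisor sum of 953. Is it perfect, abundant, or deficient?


Proper divisors: 1
Sum = 1 = 1
1 < 953 → deficient

s(953) = 1 (deficient)


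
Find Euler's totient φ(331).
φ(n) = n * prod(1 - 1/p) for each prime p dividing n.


331 = 331
Prime factors: 331
φ(331) = 331 × (1-1/331)
= 331 × 330/331 = 330

φ(331) = 330


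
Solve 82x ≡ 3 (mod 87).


GCD(82, 87) = 1, unique solution
a^(-1) mod 87 = 52
x = 52 * 3 mod 87 = 69

x ≡ 69 (mod 87)


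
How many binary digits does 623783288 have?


623783288 in base 2 = 100101001011100010110101111000
Number of digits = 30

30 digits (base 2)


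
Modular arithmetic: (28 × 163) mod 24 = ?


28 × 163 = 4564
4564 mod 24 = 4


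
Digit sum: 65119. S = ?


6 + 5 + 1 + 1 + 9 = 22


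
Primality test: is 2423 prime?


Check divisors up to sqrt(2423) = 49.2240
No divisors found.
2423 is prime.

Yes, 2423 is prime


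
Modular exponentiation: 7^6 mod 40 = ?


7^1 mod 40 = 7
7^2 mod 40 = 9
7^3 mod 40 = 23
7^4 mod 40 = 1
7^5 mod 40 = 7
7^6 mod 40 = 9


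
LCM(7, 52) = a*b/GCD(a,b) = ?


GCD(7, 52) = 1
LCM = 7*52/1 = 364/1 = 364

LCM = 364


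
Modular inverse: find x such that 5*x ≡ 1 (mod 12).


Use the extended Euclidean algorithm on (12, 5); each row r = 12*s + 5*t:
r=12, s=1, t=0
r=5, s=0, t=1
q=2: r=2, s=1, t=-2   [12*(1) + 5*(-2) = 2]
q=2: r=1, s=-2, t=5   [12*(-2) + 5*(5) = 1]
q=2: r=0, s=5, t=-12   [12*(5) + 5*(-12) = 0]
GCD = 1 with t = 5, so 5*(5) ≡ 1 (mod 12)
Inverse = 5 mod 12 = 5
Check: 5 * 5 = 25 ≡ 1 (mod 12)

5^(-1) ≡ 5 (mod 12)


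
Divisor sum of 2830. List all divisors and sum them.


Divisors of 2830: 1, 2, 5, 10, 283, 566, 1415, 2830
Sum = 1 + 2 + 5 + 10 + 283 + 566 + 1415 + 2830 = 5112

σ(2830) = 5112


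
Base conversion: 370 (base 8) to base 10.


370 (base 8) = 248 (decimal)
248 (decimal) = 248 (base 10)


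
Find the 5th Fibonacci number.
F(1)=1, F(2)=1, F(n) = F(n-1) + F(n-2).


Sequence: 1, 1, 2, 3, 5
F(5) = 5


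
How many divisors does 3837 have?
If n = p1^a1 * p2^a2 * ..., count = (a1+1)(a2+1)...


3837 = 3^1 × 1279^1
d(3837) = (1+1) × (1+1) = 4

4 divisors


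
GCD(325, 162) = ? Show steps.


325 = 2 * 162 + 1
162 = 162 * 1 + 0
GCD = 1


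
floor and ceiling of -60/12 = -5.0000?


-60/12 = -5.0000
floor = -5
ceil = -5

floor = -5, ceil = -5


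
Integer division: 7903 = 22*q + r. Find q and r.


7903 = 22 * 359 + 5
Check: 7898 + 5 = 7903

q = 359, r = 5


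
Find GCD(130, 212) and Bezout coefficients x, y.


Tabular extended Euclidean (each row: r = 130*s + 212*t):
r=130, s=1, t=0
r=212, s=0, t=1
q=0: r=130, s=1, t=0   [130*(1) + 212*(0) = 130]
q=1: r=82, s=-1, t=1   [130*(-1) + 212*(1) = 82]
q=1: r=48, s=2, t=-1   [130*(2) + 212*(-1) = 48]
q=1: r=34, s=-3, t=2   [130*(-3) + 212*(2) = 34]
q=1: r=14, s=5, t=-3   [130*(5) + 212*(-3) = 14]
q=2: r=6, s=-13, t=8   [130*(-13) + 212*(8) = 6]
q=2: r=2, s=31, t=-19   [130*(31) + 212*(-19) = 2]
q=3: r=0, s=-106, t=65   [130*(-106) + 212*(65) = 0]
GCD = 2; from the row with r=2: x=31, y=-19
Check: 130*(31) + 212*(-19) = 4030 - 4028 = 2

GCD = 2, x = 31, y = -19


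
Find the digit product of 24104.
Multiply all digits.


2 × 4 × 1 × 0 × 4 = 0


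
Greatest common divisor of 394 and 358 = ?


394 = 1 * 358 + 36
358 = 9 * 36 + 34
36 = 1 * 34 + 2
34 = 17 * 2 + 0
GCD = 2


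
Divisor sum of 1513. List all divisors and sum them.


Divisors of 1513: 1, 17, 89, 1513
Sum = 1 + 17 + 89 + 1513 = 1620

σ(1513) = 1620


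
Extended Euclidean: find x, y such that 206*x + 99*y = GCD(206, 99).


Tabular extended Euclidean (each row: r = 206*s + 99*t):
r=206, s=1, t=0
r=99, s=0, t=1
q=2: r=8, s=1, t=-2   [206*(1) + 99*(-2) = 8]
q=12: r=3, s=-12, t=25   [206*(-12) + 99*(25) = 3]
q=2: r=2, s=25, t=-52   [206*(25) + 99*(-52) = 2]
q=1: r=1, s=-37, t=77   [206*(-37) + 99*(77) = 1]
q=2: r=0, s=99, t=-206   [206*(99) + 99*(-206) = 0]
GCD = 1; from the row with r=1: x=-37, y=77
Check: 206*(-37) + 99*(77) = -7622 + 7623 = 1

GCD = 1, x = -37, y = 77


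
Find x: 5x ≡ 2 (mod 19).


GCD(5, 19) = 1, unique solution
a^(-1) mod 19 = 4
x = 4 * 2 mod 19 = 8

x ≡ 8 (mod 19)


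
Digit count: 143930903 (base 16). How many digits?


143930903 in base 16 = 8943617
Number of digits = 7

7 digits (base 16)


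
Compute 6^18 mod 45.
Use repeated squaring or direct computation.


6^1 mod 45 = 6
6^2 mod 45 = 36
6^3 mod 45 = 36
6^4 mod 45 = 36
6^5 mod 45 = 36
6^6 mod 45 = 36
6^7 mod 45 = 36
6^8 mod 45 = 36
6^9 mod 45 = 36
6^10 mod 45 = 36
6^11 mod 45 = 36
6^12 mod 45 = 36
6^13 mod 45 = 36
6^14 mod 45 = 36
6^15 mod 45 = 36
6^16 mod 45 = 36
6^17 mod 45 = 36
6^18 mod 45 = 36


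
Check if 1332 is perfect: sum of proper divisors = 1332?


Proper divisors of 1332: 1, 2, 3, 4, 6, 9, 12, 18, 36, 37, 74, 111, 148, 222, 333, 444, 666
Sum = 1 + 2 + 3 + 4 + 6 + 9 + 12 + 18 + 36 + 37 + 74 + 111 + 148 + 222 + 333 + 444 + 666 = 2126

No, 1332 is not perfect (2126 ≠ 1332)


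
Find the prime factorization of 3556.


3556 / 2 = 1778
1778 / 2 = 889
889 / 7 = 127
127 / 127 = 1
3556 = 2^2 × 7 × 127


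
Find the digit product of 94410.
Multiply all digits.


9 × 4 × 4 × 1 × 0 = 0


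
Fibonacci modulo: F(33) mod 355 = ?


F(k) mod 355 for k=1..33:
1, 1, 2, 3, 5, 8, 13, 21, 34, 55, 89, 144, 233, 22, 255, 277, 177, 99, 276, 20, 296, 316, 257, 218, 120, 338, 103, 86, 189, 275, 109, 29, 138
F(33) mod 355 = 138


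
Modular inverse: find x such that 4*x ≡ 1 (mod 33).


Use the extended Euclidean algorithm on (33, 4); each row r = 33*s + 4*t:
r=33, s=1, t=0
r=4, s=0, t=1
q=8: r=1, s=1, t=-8   [33*(1) + 4*(-8) = 1]
q=4: r=0, s=-4, t=33   [33*(-4) + 4*(33) = 0]
GCD = 1 with t = -8, so 4*(-8) ≡ 1 (mod 33)
Inverse = -8 mod 33 = 25
Check: 4 * 25 = 100 ≡ 1 (mod 33)

4^(-1) ≡ 25 (mod 33)


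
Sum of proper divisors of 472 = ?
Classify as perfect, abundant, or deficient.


Proper divisors: 1, 2, 4, 8, 59, 118, 236
Sum = 1 + 2 + 4 + 8 + 59 + 118 + 236 = 428
428 < 472 → deficient

s(472) = 428 (deficient)


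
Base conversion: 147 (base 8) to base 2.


147 (base 8) = 103 (decimal)
103 (decimal) = 1100111 (base 2)


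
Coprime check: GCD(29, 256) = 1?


Euclidean algorithm:
256 = 8 * 29 + 24
29 = 1 * 24 + 5
24 = 4 * 5 + 4
5 = 1 * 4 + 1
4 = 4 * 1 + 0
GCD(29, 256) = 1

Yes, coprime (GCD = 1)


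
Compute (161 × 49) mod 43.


161 × 49 = 7889
7889 mod 43 = 20


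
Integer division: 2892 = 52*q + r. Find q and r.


2892 = 52 * 55 + 32
Check: 2860 + 32 = 2892

q = 55, r = 32


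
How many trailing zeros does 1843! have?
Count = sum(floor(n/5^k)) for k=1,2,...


floor(1843/5) = 368
floor(1843/25) = 73
floor(1843/125) = 14
floor(1843/625) = 2
Total = 457

457 trailing zeros


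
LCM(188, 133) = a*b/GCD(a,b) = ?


GCD(188, 133) = 1
LCM = 188*133/1 = 25004/1 = 25004

LCM = 25004


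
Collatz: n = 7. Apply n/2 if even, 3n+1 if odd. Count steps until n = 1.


7 → 22 → 11 → 34 → 17 → 52 → 26 → 13 → 40 → 20 → 10 → 5 → 16 → 8 → 4 → 2 → 1
Total steps = 16

16 steps


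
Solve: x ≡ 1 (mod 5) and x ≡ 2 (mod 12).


M = 5*12 = 60
M1 = M/5 = 12, M2 = M/12 = 5
M1^(-1) mod 5 = 3, M2^(-1) mod 12 = 5
x = 1*12*3 + 2*5*5 = 86
86 mod 60 = 26
Check: 26 mod 5 = 1 ✓, 26 mod 12 = 2 ✓

x ≡ 26 (mod 60)


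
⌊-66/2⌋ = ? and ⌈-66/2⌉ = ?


-66/2 = -33.0000
floor = -33
ceil = -33

floor = -33, ceil = -33


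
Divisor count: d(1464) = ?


1464 = 2^3 × 3^1 × 61^1
d(1464) = (3+1) × (1+1) × (1+1) = 16

16 divisors


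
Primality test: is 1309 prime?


1309 / 7 = 187 (exact division)
1309 is NOT prime.

No, 1309 is not prime


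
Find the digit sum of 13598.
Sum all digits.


1 + 3 + 5 + 9 + 8 = 26


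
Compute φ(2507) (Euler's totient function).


2507 = 23 × 109
Prime factors: 23, 109
φ(2507) = 2507 × (1-1/23) × (1-1/109)
= 2507 × 22/23 × 108/109 = 2376

φ(2507) = 2376


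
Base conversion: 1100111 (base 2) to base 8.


1100111 (base 2) = 103 (decimal)
103 (decimal) = 147 (base 8)


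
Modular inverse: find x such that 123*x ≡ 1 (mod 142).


Use the extended Euclidean algorithm on (142, 123); each row r = 142*s + 123*t:
r=142, s=1, t=0
r=123, s=0, t=1
q=1: r=19, s=1, t=-1   [142*(1) + 123*(-1) = 19]
q=6: r=9, s=-6, t=7   [142*(-6) + 123*(7) = 9]
q=2: r=1, s=13, t=-15   [142*(13) + 123*(-15) = 1]
q=9: r=0, s=-123, t=142   [142*(-123) + 123*(142) = 0]
GCD = 1 with t = -15, so 123*(-15) ≡ 1 (mod 142)
Inverse = -15 mod 142 = 127
Check: 123 * 127 = 15621 ≡ 1 (mod 142)

123^(-1) ≡ 127 (mod 142)


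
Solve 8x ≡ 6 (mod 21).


GCD(8, 21) = 1, unique solution
a^(-1) mod 21 = 8
x = 8 * 6 mod 21 = 6

x ≡ 6 (mod 21)


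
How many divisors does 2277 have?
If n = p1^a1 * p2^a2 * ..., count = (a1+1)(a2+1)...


2277 = 3^2 × 11^1 × 23^1
d(2277) = (2+1) × (1+1) × (1+1) = 12

12 divisors


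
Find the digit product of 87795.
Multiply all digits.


8 × 7 × 7 × 9 × 5 = 17640


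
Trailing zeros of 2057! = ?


floor(2057/5) = 411
floor(2057/25) = 82
floor(2057/125) = 16
floor(2057/625) = 3
Total = 512

512 trailing zeros


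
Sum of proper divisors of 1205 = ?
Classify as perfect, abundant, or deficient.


Proper divisors: 1, 5, 241
Sum = 1 + 5 + 241 = 247
247 < 1205 → deficient

s(1205) = 247 (deficient)


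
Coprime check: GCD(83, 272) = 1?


Euclidean algorithm:
272 = 3 * 83 + 23
83 = 3 * 23 + 14
23 = 1 * 14 + 9
14 = 1 * 9 + 5
9 = 1 * 5 + 4
5 = 1 * 4 + 1
4 = 4 * 1 + 0
GCD(83, 272) = 1

Yes, coprime (GCD = 1)


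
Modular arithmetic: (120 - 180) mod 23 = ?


120 - 180 = -60
-60 mod 23 = 9


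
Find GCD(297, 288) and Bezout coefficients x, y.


Tabular extended Euclidean (each row: r = 297*s + 288*t):
r=297, s=1, t=0
r=288, s=0, t=1
q=1: r=9, s=1, t=-1   [297*(1) + 288*(-1) = 9]
q=32: r=0, s=-32, t=33   [297*(-32) + 288*(33) = 0]
GCD = 9; from the row with r=9: x=1, y=-1
Check: 297*(1) + 288*(-1) = 297 - 288 = 9

GCD = 9, x = 1, y = -1


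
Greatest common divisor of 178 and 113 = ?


178 = 1 * 113 + 65
113 = 1 * 65 + 48
65 = 1 * 48 + 17
48 = 2 * 17 + 14
17 = 1 * 14 + 3
14 = 4 * 3 + 2
3 = 1 * 2 + 1
2 = 2 * 1 + 0
GCD = 1


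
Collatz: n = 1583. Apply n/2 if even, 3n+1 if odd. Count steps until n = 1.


1583 → 4750 → 2375 → 7126 → 3563 → 10690 → 5345 → 16036 → 8018 → 4009 → 12028 → 6014 → 3007 → 9022 → 4511 → 13534 → 6767 → 20302 → 10151 → 30454 → 15227 → 45682 → 22841 → 68524 → 34262 → 17131 → 51394 → 25697 → 77092 → 38546 → 19273 → 57820 → 28910 → 14455 → 43366 → 21683 → 65050 → 32525 → 97576 → 48788 → 24394 → 12197 → 36592 → 18296 → 9148 → 4574 → 2287 → 6862 → 3431 → 10294 → 5147 → 15442 → 7721 → 23164 → 11582 → 5791 → 17374 → 8687 → 26062 → 13031 → 39094 → 19547 → 58642 → 29321 → 87964 → 43982 → 21991 → 65974 → 32987 → 98962 → 49481 → 148444 → 74222 → 37111 → 111334 → 55667 → 167002 → 83501 → 250504 → 125252 → 62626 → 31313 → 93940 → 46970 → 23485 → 70456 → 35228 → 17614 → 8807 → 26422 → 13211 → 39634 → 19817 → 59452 → 29726 → 14863 → 44590 → 22295 → 66886 → 33443 → 100330 → 50165 → 150496 → 75248 → 37624 → 18812 → 9406 → 4703 → 14110 → 7055 → 21166 → 10583 → 31750 → 15875 → 47626 → 23813 → 71440 → 35720 → 17860 → 8930 → 4465 → 13396 → 6698 → 3349 → 10048 → 5024 → 2512 → 1256 → 628 → 314 → 157 → 472 → 236 → 118 → 59 → 178 → 89 → 268 → 134 → 67 → 202 → 101 → 304 → 152 → 76 → 38 → 19 → 58 → 29 → 88 → 44 → 22 → 11 → 34 → 17 → 52 → 26 → 13 → 40 → 20 → 10 → 5 → 16 → 8 → 4 → 2 → 1
Total steps = 166

166 steps


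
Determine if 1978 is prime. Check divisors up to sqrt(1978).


1978 / 2 = 989 (exact division)
1978 is NOT prime.

No, 1978 is not prime


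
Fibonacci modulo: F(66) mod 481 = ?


F(k) mod 481 for k=1..66:
1, 1, 2, 3, 5, 8, 13, 21, 34, 55, 89, 144, 233, 377, 129, 25, 154, 179, 333, 31, 364, 395, 278, 192, 470, 181, 170, 351, 40, 391, 431, 341, 291, 151, 442, 112, 73, 185, 258, 443, 220, 182, 402, 103, 24, 127, 151, 278, 429, 226, 174, 400, 93, 12, 105, 117, 222, 339, 80, 419, 18, 437, 455, 411, 385, 315
F(66) mod 481 = 315


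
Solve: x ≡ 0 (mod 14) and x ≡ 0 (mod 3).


M = 14*3 = 42
M1 = M/14 = 3, M2 = M/3 = 14
M1^(-1) mod 14 = 5, M2^(-1) mod 3 = 2
x = 0*3*5 + 0*14*2 = 0
0 mod 42 = 0
Check: 0 mod 14 = 0 ✓, 0 mod 3 = 0 ✓

x ≡ 0 (mod 42)


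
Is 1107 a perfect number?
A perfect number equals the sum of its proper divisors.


Proper divisors of 1107: 1, 3, 9, 27, 41, 123, 369
Sum = 1 + 3 + 9 + 27 + 41 + 123 + 369 = 573

No, 1107 is not perfect (573 ≠ 1107)


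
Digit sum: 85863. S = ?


8 + 5 + 8 + 6 + 3 = 30


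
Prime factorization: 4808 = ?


4808 / 2 = 2404
2404 / 2 = 1202
1202 / 2 = 601
601 / 601 = 1
4808 = 2^3 × 601


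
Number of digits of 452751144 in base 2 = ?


452751144 in base 2 = 11010111111000110111100101000
Number of digits = 29

29 digits (base 2)


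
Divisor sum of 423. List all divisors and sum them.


Divisors of 423: 1, 3, 9, 47, 141, 423
Sum = 1 + 3 + 9 + 47 + 141 + 423 = 624

σ(423) = 624


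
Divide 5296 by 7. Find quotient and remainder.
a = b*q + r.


5296 = 7 * 756 + 4
Check: 5292 + 4 = 5296

q = 756, r = 4


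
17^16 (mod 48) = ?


17^1 mod 48 = 17
17^2 mod 48 = 1
17^3 mod 48 = 17
17^4 mod 48 = 1
17^5 mod 48 = 17
17^6 mod 48 = 1
17^7 mod 48 = 17
17^8 mod 48 = 1
17^9 mod 48 = 17
17^10 mod 48 = 1
17^11 mod 48 = 17
17^12 mod 48 = 1
17^13 mod 48 = 17
17^14 mod 48 = 1
17^15 mod 48 = 17
17^16 mod 48 = 1


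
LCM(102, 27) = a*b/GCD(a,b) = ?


GCD(102, 27) = 3
LCM = 102*27/3 = 2754/3 = 918

LCM = 918


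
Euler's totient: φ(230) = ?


230 = 2 × 5 × 23
Prime factors: 2, 5, 23
φ(230) = 230 × (1-1/2) × (1-1/5) × (1-1/23)
= 230 × 1/2 × 4/5 × 22/23 = 88

φ(230) = 88


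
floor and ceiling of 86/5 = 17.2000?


86/5 = 17.2000
floor = 17
ceil = 18

floor = 17, ceil = 18


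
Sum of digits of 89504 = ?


8 + 9 + 5 + 0 + 4 = 26


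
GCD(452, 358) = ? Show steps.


452 = 1 * 358 + 94
358 = 3 * 94 + 76
94 = 1 * 76 + 18
76 = 4 * 18 + 4
18 = 4 * 4 + 2
4 = 2 * 2 + 0
GCD = 2


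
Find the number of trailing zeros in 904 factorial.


floor(904/5) = 180
floor(904/25) = 36
floor(904/125) = 7
floor(904/625) = 1
Total = 224

224 trailing zeros


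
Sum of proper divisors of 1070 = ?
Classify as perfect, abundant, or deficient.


Proper divisors: 1, 2, 5, 10, 107, 214, 535
Sum = 1 + 2 + 5 + 10 + 107 + 214 + 535 = 874
874 < 1070 → deficient

s(1070) = 874 (deficient)


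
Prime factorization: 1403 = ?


1403 / 23 = 61
61 / 61 = 1
1403 = 23 × 61


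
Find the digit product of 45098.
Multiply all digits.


4 × 5 × 0 × 9 × 8 = 0


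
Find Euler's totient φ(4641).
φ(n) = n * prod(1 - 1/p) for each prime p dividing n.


4641 = 3 × 7 × 13 × 17
Prime factors: 3, 7, 13, 17
φ(4641) = 4641 × (1-1/3) × (1-1/7) × (1-1/13) × (1-1/17)
= 4641 × 2/3 × 6/7 × 12/13 × 16/17 = 2304

φ(4641) = 2304


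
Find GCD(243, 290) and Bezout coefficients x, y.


Tabular extended Euclidean (each row: r = 243*s + 290*t):
r=243, s=1, t=0
r=290, s=0, t=1
q=0: r=243, s=1, t=0   [243*(1) + 290*(0) = 243]
q=1: r=47, s=-1, t=1   [243*(-1) + 290*(1) = 47]
q=5: r=8, s=6, t=-5   [243*(6) + 290*(-5) = 8]
q=5: r=7, s=-31, t=26   [243*(-31) + 290*(26) = 7]
q=1: r=1, s=37, t=-31   [243*(37) + 290*(-31) = 1]
q=7: r=0, s=-290, t=243   [243*(-290) + 290*(243) = 0]
GCD = 1; from the row with r=1: x=37, y=-31
Check: 243*(37) + 290*(-31) = 8991 - 8990 = 1

GCD = 1, x = 37, y = -31


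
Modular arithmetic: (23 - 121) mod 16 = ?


23 - 121 = -98
-98 mod 16 = 14


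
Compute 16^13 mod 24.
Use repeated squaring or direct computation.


16^1 mod 24 = 16
16^2 mod 24 = 16
16^3 mod 24 = 16
16^4 mod 24 = 16
16^5 mod 24 = 16
16^6 mod 24 = 16
16^7 mod 24 = 16
16^8 mod 24 = 16
16^9 mod 24 = 16
16^10 mod 24 = 16
16^11 mod 24 = 16
16^12 mod 24 = 16
16^13 mod 24 = 16


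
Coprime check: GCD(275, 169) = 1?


Euclidean algorithm:
275 = 1 * 169 + 106
169 = 1 * 106 + 63
106 = 1 * 63 + 43
63 = 1 * 43 + 20
43 = 2 * 20 + 3
20 = 6 * 3 + 2
3 = 1 * 2 + 1
2 = 2 * 1 + 0
GCD(275, 169) = 1

Yes, coprime (GCD = 1)


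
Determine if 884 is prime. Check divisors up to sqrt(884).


884 / 2 = 442 (exact division)
884 is NOT prime.

No, 884 is not prime


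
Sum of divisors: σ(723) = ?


Divisors of 723: 1, 3, 241, 723
Sum = 1 + 3 + 241 + 723 = 968

σ(723) = 968


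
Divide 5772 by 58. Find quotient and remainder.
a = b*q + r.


5772 = 58 * 99 + 30
Check: 5742 + 30 = 5772

q = 99, r = 30


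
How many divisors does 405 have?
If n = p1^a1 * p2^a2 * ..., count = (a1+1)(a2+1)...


405 = 3^4 × 5^1
d(405) = (4+1) × (1+1) = 10

10 divisors


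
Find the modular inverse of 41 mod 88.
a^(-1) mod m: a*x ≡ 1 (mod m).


Use the extended Euclidean algorithm on (88, 41); each row r = 88*s + 41*t:
r=88, s=1, t=0
r=41, s=0, t=1
q=2: r=6, s=1, t=-2   [88*(1) + 41*(-2) = 6]
q=6: r=5, s=-6, t=13   [88*(-6) + 41*(13) = 5]
q=1: r=1, s=7, t=-15   [88*(7) + 41*(-15) = 1]
q=5: r=0, s=-41, t=88   [88*(-41) + 41*(88) = 0]
GCD = 1 with t = -15, so 41*(-15) ≡ 1 (mod 88)
Inverse = -15 mod 88 = 73
Check: 41 * 73 = 2993 ≡ 1 (mod 88)

41^(-1) ≡ 73 (mod 88)


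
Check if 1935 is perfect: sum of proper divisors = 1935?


Proper divisors of 1935: 1, 3, 5, 9, 15, 43, 45, 129, 215, 387, 645
Sum = 1 + 3 + 5 + 9 + 15 + 43 + 45 + 129 + 215 + 387 + 645 = 1497

No, 1935 is not perfect (1497 ≠ 1935)


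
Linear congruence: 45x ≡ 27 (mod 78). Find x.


GCD(45, 78) = 3 divides 27
Divide: 15x ≡ 9 (mod 26)
x ≡ 11 (mod 26)


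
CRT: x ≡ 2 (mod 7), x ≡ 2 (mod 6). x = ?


M = 7*6 = 42
M1 = M/7 = 6, M2 = M/6 = 7
M1^(-1) mod 7 = 6, M2^(-1) mod 6 = 1
x = 2*6*6 + 2*7*1 = 86
86 mod 42 = 2
Check: 2 mod 7 = 2 ✓, 2 mod 6 = 2 ✓

x ≡ 2 (mod 42)


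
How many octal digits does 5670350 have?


5670350 in base 8 = 25502716
Number of digits = 8

8 digits (base 8)


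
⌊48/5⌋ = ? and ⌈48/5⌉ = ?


48/5 = 9.6000
floor = 9
ceil = 10

floor = 9, ceil = 10


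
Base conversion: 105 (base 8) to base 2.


105 (base 8) = 69 (decimal)
69 (decimal) = 1000101 (base 2)


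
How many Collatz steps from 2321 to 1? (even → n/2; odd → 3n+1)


2321 → 6964 → 3482 → 1741 → 5224 → 2612 → 1306 → 653 → 1960 → 980 → 490 → 245 → 736 → 368 → 184 → 92 → 46 → 23 → 70 → 35 → 106 → 53 → 160 → 80 → 40 → 20 → 10 → 5 → 16 → 8 → 4 → 2 → 1
Total steps = 32

32 steps


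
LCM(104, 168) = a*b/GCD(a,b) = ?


GCD(104, 168) = 8
LCM = 104*168/8 = 17472/8 = 2184

LCM = 2184


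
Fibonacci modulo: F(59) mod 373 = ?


F(k) mod 373 for k=1..59:
1, 1, 2, 3, 5, 8, 13, 21, 34, 55, 89, 144, 233, 4, 237, 241, 105, 346, 78, 51, 129, 180, 309, 116, 52, 168, 220, 15, 235, 250, 112, 362, 101, 90, 191, 281, 99, 7, 106, 113, 219, 332, 178, 137, 315, 79, 21, 100, 121, 221, 342, 190, 159, 349, 135, 111, 246, 357, 230
F(59) mod 373 = 230


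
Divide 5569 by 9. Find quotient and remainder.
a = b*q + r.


5569 = 9 * 618 + 7
Check: 5562 + 7 = 5569

q = 618, r = 7


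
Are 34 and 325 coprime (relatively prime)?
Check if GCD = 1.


Euclidean algorithm:
325 = 9 * 34 + 19
34 = 1 * 19 + 15
19 = 1 * 15 + 4
15 = 3 * 4 + 3
4 = 1 * 3 + 1
3 = 3 * 1 + 0
GCD(34, 325) = 1

Yes, coprime (GCD = 1)


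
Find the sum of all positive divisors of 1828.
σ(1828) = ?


Divisors of 1828: 1, 2, 4, 457, 914, 1828
Sum = 1 + 2 + 4 + 457 + 914 + 1828 = 3206

σ(1828) = 3206


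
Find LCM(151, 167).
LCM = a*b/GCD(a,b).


GCD(151, 167) = 1
LCM = 151*167/1 = 25217/1 = 25217

LCM = 25217


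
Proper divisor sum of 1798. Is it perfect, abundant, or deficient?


Proper divisors: 1, 2, 29, 31, 58, 62, 899
Sum = 1 + 2 + 29 + 31 + 58 + 62 + 899 = 1082
1082 < 1798 → deficient

s(1798) = 1082 (deficient)


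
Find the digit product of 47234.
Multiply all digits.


4 × 7 × 2 × 3 × 4 = 672


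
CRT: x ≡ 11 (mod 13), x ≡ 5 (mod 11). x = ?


M = 13*11 = 143
M1 = M/13 = 11, M2 = M/11 = 13
M1^(-1) mod 13 = 6, M2^(-1) mod 11 = 6
x = 11*11*6 + 5*13*6 = 1116
1116 mod 143 = 115
Check: 115 mod 13 = 11 ✓, 115 mod 11 = 5 ✓

x ≡ 115 (mod 143)


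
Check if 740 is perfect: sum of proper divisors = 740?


Proper divisors of 740: 1, 2, 4, 5, 10, 20, 37, 74, 148, 185, 370
Sum = 1 + 2 + 4 + 5 + 10 + 20 + 37 + 74 + 148 + 185 + 370 = 856

No, 740 is not perfect (856 ≠ 740)


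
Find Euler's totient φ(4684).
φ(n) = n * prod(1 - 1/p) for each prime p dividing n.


4684 = 2^2 × 1171
Prime factors: 2, 1171
φ(4684) = 4684 × (1-1/2) × (1-1/1171)
= 4684 × 1/2 × 1170/1171 = 2340

φ(4684) = 2340


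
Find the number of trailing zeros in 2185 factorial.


floor(2185/5) = 437
floor(2185/25) = 87
floor(2185/125) = 17
floor(2185/625) = 3
Total = 544

544 trailing zeros


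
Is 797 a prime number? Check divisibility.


Check divisors up to sqrt(797) = 28.2312
No divisors found.
797 is prime.

Yes, 797 is prime


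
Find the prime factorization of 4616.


4616 / 2 = 2308
2308 / 2 = 1154
1154 / 2 = 577
577 / 577 = 1
4616 = 2^3 × 577


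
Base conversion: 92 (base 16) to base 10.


92 (base 16) = 146 (decimal)
146 (decimal) = 146 (base 10)


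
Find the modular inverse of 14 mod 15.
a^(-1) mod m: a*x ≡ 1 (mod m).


Use the extended Euclidean algorithm on (15, 14); each row r = 15*s + 14*t:
r=15, s=1, t=0
r=14, s=0, t=1
q=1: r=1, s=1, t=-1   [15*(1) + 14*(-1) = 1]
q=14: r=0, s=-14, t=15   [15*(-14) + 14*(15) = 0]
GCD = 1 with t = -1, so 14*(-1) ≡ 1 (mod 15)
Inverse = -1 mod 15 = 14
Check: 14 * 14 = 196 ≡ 1 (mod 15)

14^(-1) ≡ 14 (mod 15)


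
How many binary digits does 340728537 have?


340728537 in base 2 = 10100010011110001101011011001
Number of digits = 29

29 digits (base 2)


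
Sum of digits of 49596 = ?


4 + 9 + 5 + 9 + 6 = 33


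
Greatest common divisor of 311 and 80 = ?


311 = 3 * 80 + 71
80 = 1 * 71 + 9
71 = 7 * 9 + 8
9 = 1 * 8 + 1
8 = 8 * 1 + 0
GCD = 1


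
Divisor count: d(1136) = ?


1136 = 2^4 × 71^1
d(1136) = (4+1) × (1+1) = 10

10 divisors


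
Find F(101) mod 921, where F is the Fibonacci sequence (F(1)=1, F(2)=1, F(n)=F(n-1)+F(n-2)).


F(k) mod 921 for k=1..101:
1, 1, 2, 3, 5, 8, 13, 21, 34, 55, 89, 144, 233, 377, 610, 66, 676, 742, 497, 318, 815, 212, 106, 318, 424, 742, 245, 66, 311, 377, 688, 144, 832, 55, 887, 21, 908, 8, 916, 3, 919, 1, 920, 0, 920, 920, 919, 918, 916, 913, 908, 900, 887, 866, 832, 777, 688, 544, 311, 855, 245, 179, 424, 603, 106, 709, 815, 603, 497, 179, 676, 855, 610, 544, 233, 777, 89, 866, 34, 900, 13, 913, 5, 918, 2, 920, 1, 0, 1, 1, 2, 3, 5, 8, 13, 21, 34, 55, 89, 144, 233
F(101) mod 921 = 233


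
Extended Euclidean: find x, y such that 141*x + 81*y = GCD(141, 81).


Tabular extended Euclidean (each row: r = 141*s + 81*t):
r=141, s=1, t=0
r=81, s=0, t=1
q=1: r=60, s=1, t=-1   [141*(1) + 81*(-1) = 60]
q=1: r=21, s=-1, t=2   [141*(-1) + 81*(2) = 21]
q=2: r=18, s=3, t=-5   [141*(3) + 81*(-5) = 18]
q=1: r=3, s=-4, t=7   [141*(-4) + 81*(7) = 3]
q=6: r=0, s=27, t=-47   [141*(27) + 81*(-47) = 0]
GCD = 3; from the row with r=3: x=-4, y=7
Check: 141*(-4) + 81*(7) = -564 + 567 = 3

GCD = 3, x = -4, y = 7


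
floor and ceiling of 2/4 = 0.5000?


2/4 = 0.5000
floor = 0
ceil = 1

floor = 0, ceil = 1


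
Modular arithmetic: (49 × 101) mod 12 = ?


49 × 101 = 4949
4949 mod 12 = 5


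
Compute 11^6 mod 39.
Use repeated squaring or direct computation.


11^1 mod 39 = 11
11^2 mod 39 = 4
11^3 mod 39 = 5
11^4 mod 39 = 16
11^5 mod 39 = 20
11^6 mod 39 = 25


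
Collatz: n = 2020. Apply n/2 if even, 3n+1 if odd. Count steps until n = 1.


2020 → 1010 → 505 → 1516 → 758 → 379 → 1138 → 569 → 1708 → 854 → 427 → 1282 → 641 → 1924 → 962 → 481 → 1444 → 722 → 361 → 1084 → 542 → 271 → 814 → 407 → 1222 → 611 → 1834 → 917 → 2752 → 1376 → 688 → 344 → 172 → 86 → 43 → 130 → 65 → 196 → 98 → 49 → 148 → 74 → 37 → 112 → 56 → 28 → 14 → 7 → 22 → 11 → 34 → 17 → 52 → 26 → 13 → 40 → 20 → 10 → 5 → 16 → 8 → 4 → 2 → 1
Total steps = 63

63 steps


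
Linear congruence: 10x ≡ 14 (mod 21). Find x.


GCD(10, 21) = 1, unique solution
a^(-1) mod 21 = 19
x = 19 * 14 mod 21 = 14

x ≡ 14 (mod 21)


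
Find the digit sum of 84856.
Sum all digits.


8 + 4 + 8 + 5 + 6 = 31


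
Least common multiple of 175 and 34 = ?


GCD(175, 34) = 1
LCM = 175*34/1 = 5950/1 = 5950

LCM = 5950


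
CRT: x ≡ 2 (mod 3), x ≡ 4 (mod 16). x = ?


M = 3*16 = 48
M1 = M/3 = 16, M2 = M/16 = 3
M1^(-1) mod 3 = 1, M2^(-1) mod 16 = 11
x = 2*16*1 + 4*3*11 = 164
164 mod 48 = 20
Check: 20 mod 3 = 2 ✓, 20 mod 16 = 4 ✓

x ≡ 20 (mod 48)


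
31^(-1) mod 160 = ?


Use the extended Euclidean algorithm on (160, 31); each row r = 160*s + 31*t:
r=160, s=1, t=0
r=31, s=0, t=1
q=5: r=5, s=1, t=-5   [160*(1) + 31*(-5) = 5]
q=6: r=1, s=-6, t=31   [160*(-6) + 31*(31) = 1]
q=5: r=0, s=31, t=-160   [160*(31) + 31*(-160) = 0]
GCD = 1 with t = 31, so 31*(31) ≡ 1 (mod 160)
Inverse = 31 mod 160 = 31
Check: 31 * 31 = 961 ≡ 1 (mod 160)

31^(-1) ≡ 31 (mod 160)
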